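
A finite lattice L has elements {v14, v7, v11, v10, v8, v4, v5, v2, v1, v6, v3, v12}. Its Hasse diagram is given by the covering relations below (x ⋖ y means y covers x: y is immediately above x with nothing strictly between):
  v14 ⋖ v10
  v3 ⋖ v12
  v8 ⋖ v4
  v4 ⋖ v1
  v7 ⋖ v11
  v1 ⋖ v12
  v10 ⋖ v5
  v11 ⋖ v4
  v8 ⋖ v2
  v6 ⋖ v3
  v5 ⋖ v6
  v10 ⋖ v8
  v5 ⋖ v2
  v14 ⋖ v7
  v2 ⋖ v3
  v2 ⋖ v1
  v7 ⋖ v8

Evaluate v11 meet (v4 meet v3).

v7

v4 ∧ v3 = v8
v11 ∧ v8 = v7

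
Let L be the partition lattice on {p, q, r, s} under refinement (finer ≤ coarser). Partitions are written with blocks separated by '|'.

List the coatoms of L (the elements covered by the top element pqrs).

pqr|s, pqs|r, pq|rs, prs|q, pr|qs, ps|qr, p|qrs

The coatoms are exactly the elements covered by pqrs: pqr|s, pqs|r, pq|rs, prs|q, pr|qs, ps|qr, p|qrs.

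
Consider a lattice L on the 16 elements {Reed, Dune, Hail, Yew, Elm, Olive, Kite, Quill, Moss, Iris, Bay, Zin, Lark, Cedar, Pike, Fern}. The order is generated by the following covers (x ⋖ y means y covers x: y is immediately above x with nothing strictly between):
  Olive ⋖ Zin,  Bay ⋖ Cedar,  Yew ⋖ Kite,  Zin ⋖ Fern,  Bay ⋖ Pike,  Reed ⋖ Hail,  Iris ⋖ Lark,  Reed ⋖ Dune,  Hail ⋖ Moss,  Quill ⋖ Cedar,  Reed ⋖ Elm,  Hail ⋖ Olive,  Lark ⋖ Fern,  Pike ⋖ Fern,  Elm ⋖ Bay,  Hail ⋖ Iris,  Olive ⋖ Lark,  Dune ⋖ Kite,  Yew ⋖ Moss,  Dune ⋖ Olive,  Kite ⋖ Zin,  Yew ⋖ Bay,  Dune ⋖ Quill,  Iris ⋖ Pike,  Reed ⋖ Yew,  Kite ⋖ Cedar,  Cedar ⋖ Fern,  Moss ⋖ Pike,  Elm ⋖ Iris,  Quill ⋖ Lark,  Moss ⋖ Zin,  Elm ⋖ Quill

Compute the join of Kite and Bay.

Cedar

Common upper bounds of {Kite, Bay}: Cedar, Fern.
The least among these is Cedar.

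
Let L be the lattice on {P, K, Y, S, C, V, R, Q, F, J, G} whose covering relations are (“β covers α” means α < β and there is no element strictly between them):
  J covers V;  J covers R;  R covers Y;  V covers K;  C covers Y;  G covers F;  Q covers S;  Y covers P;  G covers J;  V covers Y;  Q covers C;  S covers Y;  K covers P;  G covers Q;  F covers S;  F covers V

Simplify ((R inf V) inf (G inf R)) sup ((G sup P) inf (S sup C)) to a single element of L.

Q

R ∧ V = Y
G ∧ R = R
Y ∧ R = Y
G ∨ P = G
S ∨ C = Q
G ∧ Q = Q
Y ∨ Q = Q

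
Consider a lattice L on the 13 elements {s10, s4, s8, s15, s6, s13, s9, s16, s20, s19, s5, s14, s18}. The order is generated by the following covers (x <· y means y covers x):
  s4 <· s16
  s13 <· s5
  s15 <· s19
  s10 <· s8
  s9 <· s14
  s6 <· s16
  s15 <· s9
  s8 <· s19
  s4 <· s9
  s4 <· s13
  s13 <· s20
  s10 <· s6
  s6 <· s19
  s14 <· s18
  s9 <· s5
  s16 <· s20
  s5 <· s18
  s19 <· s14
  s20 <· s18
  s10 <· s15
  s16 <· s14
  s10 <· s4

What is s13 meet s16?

Common lower bounds of {s13, s16}: s10, s4.
The greatest among these is s4.

s4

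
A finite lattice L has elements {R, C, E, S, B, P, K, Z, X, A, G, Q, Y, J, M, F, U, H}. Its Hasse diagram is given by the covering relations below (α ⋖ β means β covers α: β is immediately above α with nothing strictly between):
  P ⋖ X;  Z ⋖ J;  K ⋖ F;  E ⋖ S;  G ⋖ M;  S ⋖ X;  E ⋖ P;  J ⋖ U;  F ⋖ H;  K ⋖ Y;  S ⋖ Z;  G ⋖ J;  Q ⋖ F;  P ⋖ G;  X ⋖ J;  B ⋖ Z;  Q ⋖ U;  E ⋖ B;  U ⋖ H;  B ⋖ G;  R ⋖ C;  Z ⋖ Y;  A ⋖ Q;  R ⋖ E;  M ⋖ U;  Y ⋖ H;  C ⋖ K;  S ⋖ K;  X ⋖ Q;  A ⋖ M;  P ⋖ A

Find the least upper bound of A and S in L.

Common upper bounds of {A, S}: F, H, Q, U.
The least among these is Q.

Q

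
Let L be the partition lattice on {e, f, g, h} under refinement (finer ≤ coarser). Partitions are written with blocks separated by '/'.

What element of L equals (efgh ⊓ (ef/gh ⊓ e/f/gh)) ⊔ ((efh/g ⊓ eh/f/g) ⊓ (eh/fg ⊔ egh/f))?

egh/f

ef/gh ∧ e/f/gh = e/f/gh
efgh ∧ e/f/gh = e/f/gh
efh/g ∧ eh/f/g = eh/f/g
eh/fg ∨ egh/f = efgh
eh/f/g ∧ efgh = eh/f/g
e/f/gh ∨ eh/f/g = egh/f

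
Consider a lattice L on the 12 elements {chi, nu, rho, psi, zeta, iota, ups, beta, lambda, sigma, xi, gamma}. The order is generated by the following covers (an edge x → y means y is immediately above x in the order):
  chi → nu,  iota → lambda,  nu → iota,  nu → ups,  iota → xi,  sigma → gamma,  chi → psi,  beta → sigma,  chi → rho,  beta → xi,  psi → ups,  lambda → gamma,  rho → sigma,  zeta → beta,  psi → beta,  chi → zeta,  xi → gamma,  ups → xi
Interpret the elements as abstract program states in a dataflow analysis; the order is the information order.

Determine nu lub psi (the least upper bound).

ups

Common upper bounds of {nu, psi}: gamma, ups, xi.
The least among these is ups.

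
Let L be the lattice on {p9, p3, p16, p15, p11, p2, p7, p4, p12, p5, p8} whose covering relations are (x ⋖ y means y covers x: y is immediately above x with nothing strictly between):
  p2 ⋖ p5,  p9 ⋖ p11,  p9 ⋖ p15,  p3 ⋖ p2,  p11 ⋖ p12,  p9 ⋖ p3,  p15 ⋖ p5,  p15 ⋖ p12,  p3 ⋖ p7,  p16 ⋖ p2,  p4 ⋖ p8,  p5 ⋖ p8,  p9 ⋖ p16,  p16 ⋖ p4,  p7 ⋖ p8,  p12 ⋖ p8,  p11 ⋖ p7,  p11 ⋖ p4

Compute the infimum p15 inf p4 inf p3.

Common lower bounds of {p15, p4, p3}: p9.
The greatest among these is p9.

p9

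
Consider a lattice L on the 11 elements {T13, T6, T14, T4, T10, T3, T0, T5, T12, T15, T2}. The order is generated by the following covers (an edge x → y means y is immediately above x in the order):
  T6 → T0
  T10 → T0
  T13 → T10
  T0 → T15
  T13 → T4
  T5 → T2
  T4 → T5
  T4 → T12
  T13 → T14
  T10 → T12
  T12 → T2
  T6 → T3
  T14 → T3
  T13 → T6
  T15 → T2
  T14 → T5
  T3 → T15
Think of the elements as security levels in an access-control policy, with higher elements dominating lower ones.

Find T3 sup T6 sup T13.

T3

Common upper bounds of {T3, T6, T13}: T15, T2, T3.
The least among these is T3.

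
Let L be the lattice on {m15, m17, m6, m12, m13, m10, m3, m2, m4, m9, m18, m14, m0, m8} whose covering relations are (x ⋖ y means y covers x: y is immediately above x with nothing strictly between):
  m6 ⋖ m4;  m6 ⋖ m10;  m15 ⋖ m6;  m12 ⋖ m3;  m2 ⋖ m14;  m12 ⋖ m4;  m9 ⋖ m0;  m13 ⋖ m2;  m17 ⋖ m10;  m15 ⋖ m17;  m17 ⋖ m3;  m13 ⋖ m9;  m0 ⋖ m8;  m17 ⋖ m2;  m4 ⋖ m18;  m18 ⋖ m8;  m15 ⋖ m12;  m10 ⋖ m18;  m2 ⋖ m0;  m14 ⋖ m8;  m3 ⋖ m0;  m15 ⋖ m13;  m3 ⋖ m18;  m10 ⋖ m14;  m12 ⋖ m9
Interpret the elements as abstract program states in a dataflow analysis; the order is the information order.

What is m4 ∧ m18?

Common lower bounds of {m4, m18}: m12, m15, m4, m6.
The greatest among these is m4.

m4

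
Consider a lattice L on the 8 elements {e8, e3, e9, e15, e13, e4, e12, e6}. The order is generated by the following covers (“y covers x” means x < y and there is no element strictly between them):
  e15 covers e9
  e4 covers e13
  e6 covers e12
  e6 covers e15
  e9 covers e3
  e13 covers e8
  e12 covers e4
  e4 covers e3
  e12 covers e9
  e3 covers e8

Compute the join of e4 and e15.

Common upper bounds of {e4, e15}: e6.
The least among these is e6.

e6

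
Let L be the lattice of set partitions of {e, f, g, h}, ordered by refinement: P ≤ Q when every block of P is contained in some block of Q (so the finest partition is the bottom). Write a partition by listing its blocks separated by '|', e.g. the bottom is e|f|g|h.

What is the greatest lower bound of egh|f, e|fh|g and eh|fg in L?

The meet (common refinement) of egh|f, e|fh|g, eh|fg intersects blocks pairwise, giving e|f|g|h.

e|f|g|h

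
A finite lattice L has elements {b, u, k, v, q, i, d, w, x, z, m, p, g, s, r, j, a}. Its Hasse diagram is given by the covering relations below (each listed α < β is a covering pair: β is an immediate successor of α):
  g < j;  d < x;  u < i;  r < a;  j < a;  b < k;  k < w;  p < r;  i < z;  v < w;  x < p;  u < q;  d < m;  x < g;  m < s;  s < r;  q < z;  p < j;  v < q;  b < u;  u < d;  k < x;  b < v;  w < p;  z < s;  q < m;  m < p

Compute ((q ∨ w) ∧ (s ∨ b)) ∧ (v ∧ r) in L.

v

q ∨ w = p
s ∨ b = s
p ∧ s = m
v ∧ r = v
m ∧ v = v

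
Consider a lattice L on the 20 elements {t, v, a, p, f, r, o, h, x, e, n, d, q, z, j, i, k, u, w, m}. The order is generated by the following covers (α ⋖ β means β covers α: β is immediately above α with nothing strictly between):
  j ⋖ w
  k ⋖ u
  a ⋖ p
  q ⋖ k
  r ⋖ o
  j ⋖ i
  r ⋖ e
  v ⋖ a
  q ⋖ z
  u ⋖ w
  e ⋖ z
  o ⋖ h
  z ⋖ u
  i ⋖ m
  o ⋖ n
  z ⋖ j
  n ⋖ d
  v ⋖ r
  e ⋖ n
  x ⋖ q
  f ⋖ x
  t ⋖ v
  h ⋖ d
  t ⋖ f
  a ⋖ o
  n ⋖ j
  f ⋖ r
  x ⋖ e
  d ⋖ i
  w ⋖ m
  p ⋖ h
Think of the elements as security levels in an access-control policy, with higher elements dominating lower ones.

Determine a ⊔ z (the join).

j

Common upper bounds of {a, z}: i, j, m, w.
The least among these is j.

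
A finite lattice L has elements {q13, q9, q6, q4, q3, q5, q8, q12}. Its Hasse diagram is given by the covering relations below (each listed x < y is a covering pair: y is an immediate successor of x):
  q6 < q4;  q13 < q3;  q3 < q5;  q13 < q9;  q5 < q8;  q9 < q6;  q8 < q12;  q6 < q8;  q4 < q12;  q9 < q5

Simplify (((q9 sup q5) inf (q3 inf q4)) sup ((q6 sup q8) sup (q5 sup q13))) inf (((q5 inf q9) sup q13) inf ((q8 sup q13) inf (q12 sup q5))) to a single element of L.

q9

q9 ∨ q5 = q5
q3 ∧ q4 = q13
q5 ∧ q13 = q13
q6 ∨ q8 = q8
q5 ∨ q13 = q5
q8 ∨ q5 = q8
q13 ∨ q8 = q8
q5 ∧ q9 = q9
q9 ∨ q13 = q9
q8 ∨ q13 = q8
q12 ∨ q5 = q12
q8 ∧ q12 = q8
q9 ∧ q8 = q9
q8 ∧ q9 = q9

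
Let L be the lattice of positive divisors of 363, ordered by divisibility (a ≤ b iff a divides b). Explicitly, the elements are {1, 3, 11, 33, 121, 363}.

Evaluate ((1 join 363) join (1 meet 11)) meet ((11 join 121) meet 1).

1 ∨ 363 = 363
1 ∧ 11 = 1
363 ∨ 1 = 363
11 ∨ 121 = 121
121 ∧ 1 = 1
363 ∧ 1 = 1

1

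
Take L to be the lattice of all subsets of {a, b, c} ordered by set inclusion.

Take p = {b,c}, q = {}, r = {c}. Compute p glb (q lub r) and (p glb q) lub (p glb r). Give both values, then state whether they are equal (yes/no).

{c}; {c}; yes

q lub r = {c}, so p glb (q lub r) = {b,c} glb {c} = {c}.
p glb q = {} and p glb r = {c}, so (p glb q) lub (p glb r) = {} lub {c} = {c}.
Equal: yes.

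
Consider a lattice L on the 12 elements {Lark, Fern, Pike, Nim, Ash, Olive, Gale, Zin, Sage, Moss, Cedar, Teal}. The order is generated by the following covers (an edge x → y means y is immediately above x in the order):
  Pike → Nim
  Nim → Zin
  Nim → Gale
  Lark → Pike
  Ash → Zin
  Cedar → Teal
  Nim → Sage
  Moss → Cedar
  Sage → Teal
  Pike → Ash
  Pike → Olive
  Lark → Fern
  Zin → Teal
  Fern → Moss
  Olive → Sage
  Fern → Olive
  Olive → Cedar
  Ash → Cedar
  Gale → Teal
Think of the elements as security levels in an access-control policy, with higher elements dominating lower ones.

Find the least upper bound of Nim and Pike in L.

Common upper bounds of {Nim, Pike}: Gale, Nim, Sage, Teal, Zin.
The least among these is Nim.

Nim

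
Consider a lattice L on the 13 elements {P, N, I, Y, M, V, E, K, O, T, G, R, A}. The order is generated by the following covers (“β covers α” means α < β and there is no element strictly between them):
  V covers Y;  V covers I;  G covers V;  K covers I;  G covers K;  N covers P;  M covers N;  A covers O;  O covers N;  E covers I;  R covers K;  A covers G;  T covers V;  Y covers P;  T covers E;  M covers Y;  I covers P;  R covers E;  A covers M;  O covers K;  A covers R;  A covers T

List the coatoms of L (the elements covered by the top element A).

G, M, O, R, T

The coatoms are exactly the elements covered by A: G, M, O, R, T.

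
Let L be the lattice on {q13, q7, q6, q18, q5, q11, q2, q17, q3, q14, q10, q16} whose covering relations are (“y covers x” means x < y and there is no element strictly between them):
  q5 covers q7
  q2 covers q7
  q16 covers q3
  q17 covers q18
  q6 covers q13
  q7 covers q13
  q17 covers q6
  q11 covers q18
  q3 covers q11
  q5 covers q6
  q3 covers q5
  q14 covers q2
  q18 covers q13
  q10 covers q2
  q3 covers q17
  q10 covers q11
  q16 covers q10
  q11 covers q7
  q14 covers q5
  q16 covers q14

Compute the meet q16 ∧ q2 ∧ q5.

Common lower bounds of {q16, q2, q5}: q13, q7.
The greatest among these is q7.

q7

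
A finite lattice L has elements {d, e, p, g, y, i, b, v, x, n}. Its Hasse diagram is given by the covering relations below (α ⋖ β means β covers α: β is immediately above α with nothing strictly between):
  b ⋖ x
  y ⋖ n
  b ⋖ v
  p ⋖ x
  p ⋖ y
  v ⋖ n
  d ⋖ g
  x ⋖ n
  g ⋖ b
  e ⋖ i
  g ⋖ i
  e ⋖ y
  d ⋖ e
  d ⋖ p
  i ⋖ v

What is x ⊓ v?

b

Common lower bounds of {x, v}: b, d, g.
The greatest among these is b.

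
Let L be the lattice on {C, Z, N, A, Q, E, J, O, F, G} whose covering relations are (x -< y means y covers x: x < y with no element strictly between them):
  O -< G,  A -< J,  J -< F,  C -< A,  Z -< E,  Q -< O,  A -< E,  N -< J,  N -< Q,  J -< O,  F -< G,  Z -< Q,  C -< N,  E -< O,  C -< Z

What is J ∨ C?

J

Common upper bounds of {J, C}: F, G, J, O.
The least among these is J.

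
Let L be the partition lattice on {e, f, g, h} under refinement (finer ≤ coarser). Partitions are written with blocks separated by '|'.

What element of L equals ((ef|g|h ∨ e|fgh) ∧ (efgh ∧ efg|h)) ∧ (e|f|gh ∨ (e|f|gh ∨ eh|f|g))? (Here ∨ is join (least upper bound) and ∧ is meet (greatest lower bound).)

ef|g|h ∨ e|fgh = efgh
efgh ∧ efg|h = efg|h
efgh ∧ efg|h = efg|h
e|f|gh ∨ eh|f|g = egh|f
e|f|gh ∨ egh|f = egh|f
efg|h ∧ egh|f = eg|f|h

eg|f|h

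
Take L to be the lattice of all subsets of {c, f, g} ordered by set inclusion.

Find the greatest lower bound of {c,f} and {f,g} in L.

{f}

Common lower bounds of {{c,f}, {f,g}}: {f}, ∅.
The greatest among these is {f}.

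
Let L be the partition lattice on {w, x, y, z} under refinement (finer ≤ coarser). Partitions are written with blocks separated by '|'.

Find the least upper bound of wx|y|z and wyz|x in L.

The join of wx|y|z and wyz|x merges any blocks that overlap across the partitions, giving wxyz.

wxyz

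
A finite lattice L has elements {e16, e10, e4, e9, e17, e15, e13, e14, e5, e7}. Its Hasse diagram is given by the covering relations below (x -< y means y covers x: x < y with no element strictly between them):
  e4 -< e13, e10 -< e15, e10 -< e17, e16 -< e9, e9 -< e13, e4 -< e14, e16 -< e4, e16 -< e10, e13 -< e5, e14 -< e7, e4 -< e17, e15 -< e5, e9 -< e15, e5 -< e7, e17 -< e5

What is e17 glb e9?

e16

Common lower bounds of {e17, e9}: e16.
The greatest among these is e16.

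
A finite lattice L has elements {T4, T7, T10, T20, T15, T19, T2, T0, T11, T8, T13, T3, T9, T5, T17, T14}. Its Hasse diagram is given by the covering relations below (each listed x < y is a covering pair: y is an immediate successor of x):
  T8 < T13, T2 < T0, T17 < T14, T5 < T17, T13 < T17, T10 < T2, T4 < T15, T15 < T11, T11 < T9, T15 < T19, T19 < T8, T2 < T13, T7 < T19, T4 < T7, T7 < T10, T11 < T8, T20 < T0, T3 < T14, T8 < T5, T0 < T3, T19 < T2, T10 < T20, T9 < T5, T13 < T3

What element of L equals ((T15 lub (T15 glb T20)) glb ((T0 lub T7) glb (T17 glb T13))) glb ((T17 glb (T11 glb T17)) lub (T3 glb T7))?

T15

T15 ∧ T20 = T4
T15 ∨ T4 = T15
T0 ∨ T7 = T0
T17 ∧ T13 = T13
T0 ∧ T13 = T2
T15 ∧ T2 = T15
T11 ∧ T17 = T11
T17 ∧ T11 = T11
T3 ∧ T7 = T7
T11 ∨ T7 = T8
T15 ∧ T8 = T15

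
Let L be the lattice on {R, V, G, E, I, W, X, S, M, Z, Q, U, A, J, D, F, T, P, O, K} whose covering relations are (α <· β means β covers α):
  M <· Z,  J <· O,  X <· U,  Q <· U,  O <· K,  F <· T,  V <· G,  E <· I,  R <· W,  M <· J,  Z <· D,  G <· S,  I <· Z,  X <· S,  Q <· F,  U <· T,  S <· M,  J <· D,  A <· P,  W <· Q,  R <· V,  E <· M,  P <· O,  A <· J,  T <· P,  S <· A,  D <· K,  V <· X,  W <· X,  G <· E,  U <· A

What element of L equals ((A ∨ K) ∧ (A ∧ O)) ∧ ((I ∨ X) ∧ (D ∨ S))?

S

A ∨ K = K
A ∧ O = A
K ∧ A = A
I ∨ X = Z
D ∨ S = D
Z ∧ D = Z
A ∧ Z = S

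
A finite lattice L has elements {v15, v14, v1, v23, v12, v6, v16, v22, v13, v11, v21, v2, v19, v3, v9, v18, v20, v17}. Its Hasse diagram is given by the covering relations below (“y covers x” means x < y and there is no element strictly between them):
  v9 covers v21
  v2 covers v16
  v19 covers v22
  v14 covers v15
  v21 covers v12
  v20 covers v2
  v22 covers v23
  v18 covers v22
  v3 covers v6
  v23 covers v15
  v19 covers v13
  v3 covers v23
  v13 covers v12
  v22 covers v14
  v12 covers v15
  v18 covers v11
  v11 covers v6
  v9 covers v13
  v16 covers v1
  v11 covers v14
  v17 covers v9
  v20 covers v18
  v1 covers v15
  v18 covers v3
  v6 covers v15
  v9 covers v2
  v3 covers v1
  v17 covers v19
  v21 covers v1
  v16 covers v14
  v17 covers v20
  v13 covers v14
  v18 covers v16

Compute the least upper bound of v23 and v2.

Common upper bounds of {v23, v2}: v17, v20.
The least among these is v20.

v20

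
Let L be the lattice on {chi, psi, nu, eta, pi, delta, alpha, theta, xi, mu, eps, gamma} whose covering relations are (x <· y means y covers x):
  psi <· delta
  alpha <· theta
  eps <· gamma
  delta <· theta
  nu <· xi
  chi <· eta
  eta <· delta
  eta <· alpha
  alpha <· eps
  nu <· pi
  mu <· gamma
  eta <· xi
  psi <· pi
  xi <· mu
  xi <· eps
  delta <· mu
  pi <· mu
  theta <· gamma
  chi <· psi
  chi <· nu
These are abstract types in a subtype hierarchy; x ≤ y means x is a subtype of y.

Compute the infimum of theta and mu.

delta

Common lower bounds of {theta, mu}: chi, delta, eta, psi.
The greatest among these is delta.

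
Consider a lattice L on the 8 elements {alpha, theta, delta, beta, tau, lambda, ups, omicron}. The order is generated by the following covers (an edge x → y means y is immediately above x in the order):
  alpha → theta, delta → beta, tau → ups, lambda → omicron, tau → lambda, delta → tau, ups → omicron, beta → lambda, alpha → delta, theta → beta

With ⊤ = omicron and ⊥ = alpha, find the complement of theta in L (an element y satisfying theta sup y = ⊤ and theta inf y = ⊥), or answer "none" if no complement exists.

Need y with theta ∨ y = omicron and theta ∧ y = alpha.
Checking each element gives: ups.

ups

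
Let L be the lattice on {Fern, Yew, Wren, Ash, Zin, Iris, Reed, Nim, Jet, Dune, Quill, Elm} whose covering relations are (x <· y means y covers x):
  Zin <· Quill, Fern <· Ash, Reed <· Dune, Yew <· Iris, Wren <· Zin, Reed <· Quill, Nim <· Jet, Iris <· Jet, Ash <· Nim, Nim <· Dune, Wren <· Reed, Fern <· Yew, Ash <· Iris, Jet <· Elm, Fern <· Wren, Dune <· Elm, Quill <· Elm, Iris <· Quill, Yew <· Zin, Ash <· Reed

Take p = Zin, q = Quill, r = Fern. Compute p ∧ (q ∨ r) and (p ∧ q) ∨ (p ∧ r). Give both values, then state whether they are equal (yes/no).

Zin; Zin; yes

q ∨ r = Quill, so p ∧ (q ∨ r) = Zin ∧ Quill = Zin.
p ∧ q = Zin and p ∧ r = Fern, so (p ∧ q) ∨ (p ∧ r) = Zin ∨ Fern = Zin.
Equal: yes.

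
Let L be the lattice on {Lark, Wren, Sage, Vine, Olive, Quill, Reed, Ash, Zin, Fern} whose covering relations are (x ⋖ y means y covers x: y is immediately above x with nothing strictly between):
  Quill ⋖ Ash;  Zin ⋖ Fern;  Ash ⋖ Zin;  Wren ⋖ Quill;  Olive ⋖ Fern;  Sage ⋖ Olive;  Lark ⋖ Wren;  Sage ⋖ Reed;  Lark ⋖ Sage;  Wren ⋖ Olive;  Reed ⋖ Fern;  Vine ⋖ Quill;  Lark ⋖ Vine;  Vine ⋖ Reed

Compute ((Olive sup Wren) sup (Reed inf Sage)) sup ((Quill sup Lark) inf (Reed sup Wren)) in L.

Olive ∨ Wren = Olive
Reed ∧ Sage = Sage
Olive ∨ Sage = Olive
Quill ∨ Lark = Quill
Reed ∨ Wren = Fern
Quill ∧ Fern = Quill
Olive ∨ Quill = Fern

Fern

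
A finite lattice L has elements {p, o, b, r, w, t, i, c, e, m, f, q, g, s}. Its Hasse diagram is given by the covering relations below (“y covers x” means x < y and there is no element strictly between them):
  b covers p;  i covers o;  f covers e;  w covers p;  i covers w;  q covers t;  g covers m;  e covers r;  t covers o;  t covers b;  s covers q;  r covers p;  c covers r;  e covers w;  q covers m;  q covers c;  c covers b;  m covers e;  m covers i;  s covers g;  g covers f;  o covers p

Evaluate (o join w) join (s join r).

s

o ∨ w = i
s ∨ r = s
i ∨ s = s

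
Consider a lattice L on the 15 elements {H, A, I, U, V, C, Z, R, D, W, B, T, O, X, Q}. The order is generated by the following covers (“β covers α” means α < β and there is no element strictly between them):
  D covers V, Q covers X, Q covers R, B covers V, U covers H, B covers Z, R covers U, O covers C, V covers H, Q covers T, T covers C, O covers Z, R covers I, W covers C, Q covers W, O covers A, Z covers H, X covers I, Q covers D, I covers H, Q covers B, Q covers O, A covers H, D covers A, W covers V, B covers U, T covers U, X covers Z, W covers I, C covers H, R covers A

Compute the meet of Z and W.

Common lower bounds of {Z, W}: H.
The greatest among these is H.

H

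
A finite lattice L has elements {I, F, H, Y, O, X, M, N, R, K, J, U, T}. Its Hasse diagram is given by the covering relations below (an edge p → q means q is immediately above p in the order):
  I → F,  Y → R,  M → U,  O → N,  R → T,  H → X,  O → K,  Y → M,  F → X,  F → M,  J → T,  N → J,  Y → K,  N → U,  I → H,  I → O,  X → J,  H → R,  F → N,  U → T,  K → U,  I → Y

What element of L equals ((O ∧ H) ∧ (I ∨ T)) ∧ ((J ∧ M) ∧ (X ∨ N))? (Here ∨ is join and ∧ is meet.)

I

O ∧ H = I
I ∨ T = T
I ∧ T = I
J ∧ M = F
X ∨ N = J
F ∧ J = F
I ∧ F = I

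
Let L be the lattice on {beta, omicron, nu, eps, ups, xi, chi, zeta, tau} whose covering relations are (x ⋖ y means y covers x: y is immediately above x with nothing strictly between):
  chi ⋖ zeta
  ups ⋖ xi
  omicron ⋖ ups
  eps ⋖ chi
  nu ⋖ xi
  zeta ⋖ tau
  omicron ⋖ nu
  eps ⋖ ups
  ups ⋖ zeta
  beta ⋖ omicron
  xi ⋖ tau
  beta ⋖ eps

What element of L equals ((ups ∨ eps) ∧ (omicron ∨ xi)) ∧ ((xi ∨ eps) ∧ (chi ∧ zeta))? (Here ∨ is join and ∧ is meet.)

eps

ups ∨ eps = ups
omicron ∨ xi = xi
ups ∧ xi = ups
xi ∨ eps = xi
chi ∧ zeta = chi
xi ∧ chi = eps
ups ∧ eps = eps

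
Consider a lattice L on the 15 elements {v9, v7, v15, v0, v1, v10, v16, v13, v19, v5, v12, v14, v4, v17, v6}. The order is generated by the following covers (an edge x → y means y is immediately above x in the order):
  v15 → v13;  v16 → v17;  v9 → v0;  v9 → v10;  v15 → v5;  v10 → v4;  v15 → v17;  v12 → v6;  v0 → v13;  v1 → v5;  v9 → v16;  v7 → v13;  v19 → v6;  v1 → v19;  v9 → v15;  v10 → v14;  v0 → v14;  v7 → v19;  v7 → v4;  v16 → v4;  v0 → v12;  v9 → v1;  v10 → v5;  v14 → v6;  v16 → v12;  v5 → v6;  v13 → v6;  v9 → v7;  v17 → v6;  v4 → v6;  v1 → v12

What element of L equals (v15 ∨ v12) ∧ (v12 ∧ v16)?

v15 ∨ v12 = v6
v12 ∧ v16 = v16
v6 ∧ v16 = v16

v16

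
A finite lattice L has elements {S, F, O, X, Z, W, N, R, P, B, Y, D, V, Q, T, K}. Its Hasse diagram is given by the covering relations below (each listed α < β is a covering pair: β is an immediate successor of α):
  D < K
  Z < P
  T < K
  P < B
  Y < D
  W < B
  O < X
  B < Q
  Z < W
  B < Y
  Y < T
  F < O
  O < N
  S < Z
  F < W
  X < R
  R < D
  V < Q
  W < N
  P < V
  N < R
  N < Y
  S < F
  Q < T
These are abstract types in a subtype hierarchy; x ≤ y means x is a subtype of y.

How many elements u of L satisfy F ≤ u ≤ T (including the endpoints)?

8

The interval [F, T] = {B, F, N, O, Q, T, W, Y}, which has 8 elements.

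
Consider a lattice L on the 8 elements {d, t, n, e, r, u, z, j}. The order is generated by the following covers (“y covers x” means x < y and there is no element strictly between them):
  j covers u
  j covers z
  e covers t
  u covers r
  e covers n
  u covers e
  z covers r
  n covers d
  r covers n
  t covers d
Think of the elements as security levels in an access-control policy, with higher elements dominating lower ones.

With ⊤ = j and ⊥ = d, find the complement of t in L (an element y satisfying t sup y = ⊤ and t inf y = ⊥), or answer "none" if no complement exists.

Need y with t ∨ y = j and t ∧ y = d.
Checking each element gives: z.

z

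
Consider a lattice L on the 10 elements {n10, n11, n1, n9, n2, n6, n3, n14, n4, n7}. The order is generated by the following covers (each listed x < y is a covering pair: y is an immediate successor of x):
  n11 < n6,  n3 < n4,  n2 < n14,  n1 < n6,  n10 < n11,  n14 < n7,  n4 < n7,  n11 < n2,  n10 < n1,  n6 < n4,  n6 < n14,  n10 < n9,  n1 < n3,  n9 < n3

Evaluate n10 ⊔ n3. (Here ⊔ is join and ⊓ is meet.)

n10 ∨ n3 = n3

n3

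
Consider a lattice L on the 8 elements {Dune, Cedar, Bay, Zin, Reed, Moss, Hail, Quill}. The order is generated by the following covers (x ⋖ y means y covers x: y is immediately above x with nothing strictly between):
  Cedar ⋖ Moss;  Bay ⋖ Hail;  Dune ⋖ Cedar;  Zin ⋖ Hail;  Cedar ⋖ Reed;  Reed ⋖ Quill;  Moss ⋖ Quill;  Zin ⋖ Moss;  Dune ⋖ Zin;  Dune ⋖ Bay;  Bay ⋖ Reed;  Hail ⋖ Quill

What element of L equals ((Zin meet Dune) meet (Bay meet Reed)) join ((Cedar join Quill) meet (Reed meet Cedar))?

Cedar

Zin ∧ Dune = Dune
Bay ∧ Reed = Bay
Dune ∧ Bay = Dune
Cedar ∨ Quill = Quill
Reed ∧ Cedar = Cedar
Quill ∧ Cedar = Cedar
Dune ∨ Cedar = Cedar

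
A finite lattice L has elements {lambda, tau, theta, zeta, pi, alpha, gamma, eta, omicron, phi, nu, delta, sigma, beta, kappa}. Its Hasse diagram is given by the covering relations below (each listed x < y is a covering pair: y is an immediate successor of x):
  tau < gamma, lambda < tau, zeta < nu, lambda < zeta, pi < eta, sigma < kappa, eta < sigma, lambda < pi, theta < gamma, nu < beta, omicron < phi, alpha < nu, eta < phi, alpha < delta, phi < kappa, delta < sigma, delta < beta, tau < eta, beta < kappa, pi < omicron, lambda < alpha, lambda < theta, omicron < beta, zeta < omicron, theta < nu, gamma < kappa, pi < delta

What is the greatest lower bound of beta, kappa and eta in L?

Common lower bounds of {beta, kappa, eta}: lambda, pi.
The greatest among these is pi.

pi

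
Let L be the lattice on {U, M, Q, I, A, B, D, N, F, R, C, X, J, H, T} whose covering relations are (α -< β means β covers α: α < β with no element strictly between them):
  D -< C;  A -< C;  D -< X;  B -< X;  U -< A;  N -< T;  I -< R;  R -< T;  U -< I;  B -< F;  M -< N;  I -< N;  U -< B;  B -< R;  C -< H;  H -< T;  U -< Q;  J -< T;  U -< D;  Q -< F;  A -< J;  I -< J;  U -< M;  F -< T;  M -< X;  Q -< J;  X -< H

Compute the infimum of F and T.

Common lower bounds of {F, T}: B, F, Q, U.
The greatest among these is F.

F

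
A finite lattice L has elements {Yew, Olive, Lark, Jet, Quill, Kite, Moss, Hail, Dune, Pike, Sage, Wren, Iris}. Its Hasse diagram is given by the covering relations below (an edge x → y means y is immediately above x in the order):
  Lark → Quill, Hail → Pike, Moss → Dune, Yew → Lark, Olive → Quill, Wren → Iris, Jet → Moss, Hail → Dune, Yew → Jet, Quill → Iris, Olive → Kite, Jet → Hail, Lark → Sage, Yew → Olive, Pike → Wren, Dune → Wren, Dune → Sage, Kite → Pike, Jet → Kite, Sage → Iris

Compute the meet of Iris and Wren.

Wren

Common lower bounds of {Iris, Wren}: Dune, Hail, Jet, Kite, Moss, Olive, Pike, Wren, Yew.
The greatest among these is Wren.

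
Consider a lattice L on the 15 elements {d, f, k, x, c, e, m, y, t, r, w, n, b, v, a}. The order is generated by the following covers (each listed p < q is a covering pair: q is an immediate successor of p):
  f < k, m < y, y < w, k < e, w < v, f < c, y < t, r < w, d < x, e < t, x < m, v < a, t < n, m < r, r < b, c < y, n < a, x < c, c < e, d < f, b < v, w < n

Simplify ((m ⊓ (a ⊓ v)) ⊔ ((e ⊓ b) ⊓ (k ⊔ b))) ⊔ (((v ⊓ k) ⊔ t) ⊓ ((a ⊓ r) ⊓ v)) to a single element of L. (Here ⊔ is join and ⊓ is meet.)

a ∧ v = v
m ∧ v = m
e ∧ b = x
k ∨ b = a
x ∧ a = x
m ∨ x = m
v ∧ k = f
f ∨ t = t
a ∧ r = r
r ∧ v = r
t ∧ r = m
m ∨ m = m

m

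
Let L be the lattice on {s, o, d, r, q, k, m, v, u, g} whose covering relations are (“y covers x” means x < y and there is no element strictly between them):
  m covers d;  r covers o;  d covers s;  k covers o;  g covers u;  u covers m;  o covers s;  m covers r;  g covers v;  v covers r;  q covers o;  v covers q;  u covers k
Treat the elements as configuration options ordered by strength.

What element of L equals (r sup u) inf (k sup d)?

u

r ∨ u = u
k ∨ d = u
u ∧ u = u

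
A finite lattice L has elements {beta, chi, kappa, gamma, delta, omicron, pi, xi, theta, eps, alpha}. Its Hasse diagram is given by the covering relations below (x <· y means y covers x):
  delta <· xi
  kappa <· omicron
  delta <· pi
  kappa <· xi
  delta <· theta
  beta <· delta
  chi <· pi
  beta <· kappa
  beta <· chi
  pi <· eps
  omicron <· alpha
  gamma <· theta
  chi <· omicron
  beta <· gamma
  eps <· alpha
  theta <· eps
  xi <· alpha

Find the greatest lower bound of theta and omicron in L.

beta

Common lower bounds of {theta, omicron}: beta.
The greatest among these is beta.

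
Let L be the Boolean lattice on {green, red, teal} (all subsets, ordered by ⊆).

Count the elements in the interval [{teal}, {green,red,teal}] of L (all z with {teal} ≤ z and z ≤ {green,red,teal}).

The interval [{teal}, {green,red,teal}] = {{green,red,teal}, {green,teal}, {red,teal}, {teal}}, which has 4 elements.

4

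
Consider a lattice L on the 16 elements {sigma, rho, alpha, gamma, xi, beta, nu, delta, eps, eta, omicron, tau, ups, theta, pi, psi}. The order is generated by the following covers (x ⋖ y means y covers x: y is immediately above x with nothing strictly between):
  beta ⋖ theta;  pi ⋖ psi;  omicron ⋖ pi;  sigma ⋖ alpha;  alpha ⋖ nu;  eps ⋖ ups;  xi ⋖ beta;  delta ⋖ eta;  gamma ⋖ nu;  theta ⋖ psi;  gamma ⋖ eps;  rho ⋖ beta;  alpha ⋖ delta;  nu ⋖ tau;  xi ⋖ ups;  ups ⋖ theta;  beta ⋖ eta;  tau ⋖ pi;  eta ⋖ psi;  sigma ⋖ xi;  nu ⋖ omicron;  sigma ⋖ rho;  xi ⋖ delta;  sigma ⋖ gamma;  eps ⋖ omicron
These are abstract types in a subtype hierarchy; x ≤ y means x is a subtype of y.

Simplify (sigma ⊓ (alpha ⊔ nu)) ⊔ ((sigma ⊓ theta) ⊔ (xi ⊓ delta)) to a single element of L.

alpha ∨ nu = nu
sigma ∧ nu = sigma
sigma ∧ theta = sigma
xi ∧ delta = xi
sigma ∨ xi = xi
sigma ∨ xi = xi

xi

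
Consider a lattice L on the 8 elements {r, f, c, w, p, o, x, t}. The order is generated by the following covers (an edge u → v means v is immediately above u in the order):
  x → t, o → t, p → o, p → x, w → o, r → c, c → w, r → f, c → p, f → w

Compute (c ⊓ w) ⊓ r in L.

r

c ∧ w = c
c ∧ r = r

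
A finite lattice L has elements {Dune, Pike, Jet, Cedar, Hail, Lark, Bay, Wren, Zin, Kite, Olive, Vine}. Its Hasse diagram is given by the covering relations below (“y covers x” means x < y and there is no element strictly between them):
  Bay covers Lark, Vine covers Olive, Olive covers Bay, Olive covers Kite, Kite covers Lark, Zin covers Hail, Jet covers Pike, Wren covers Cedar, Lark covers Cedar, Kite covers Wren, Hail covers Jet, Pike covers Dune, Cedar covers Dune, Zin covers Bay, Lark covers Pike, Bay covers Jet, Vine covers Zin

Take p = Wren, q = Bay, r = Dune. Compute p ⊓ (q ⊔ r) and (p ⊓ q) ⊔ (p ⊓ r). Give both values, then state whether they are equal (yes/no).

Cedar; Cedar; yes

q ⊔ r = Bay, so p ⊓ (q ⊔ r) = Wren ⊓ Bay = Cedar.
p ⊓ q = Cedar and p ⊓ r = Dune, so (p ⊓ q) ⊔ (p ⊓ r) = Cedar ⊔ Dune = Cedar.
Equal: yes.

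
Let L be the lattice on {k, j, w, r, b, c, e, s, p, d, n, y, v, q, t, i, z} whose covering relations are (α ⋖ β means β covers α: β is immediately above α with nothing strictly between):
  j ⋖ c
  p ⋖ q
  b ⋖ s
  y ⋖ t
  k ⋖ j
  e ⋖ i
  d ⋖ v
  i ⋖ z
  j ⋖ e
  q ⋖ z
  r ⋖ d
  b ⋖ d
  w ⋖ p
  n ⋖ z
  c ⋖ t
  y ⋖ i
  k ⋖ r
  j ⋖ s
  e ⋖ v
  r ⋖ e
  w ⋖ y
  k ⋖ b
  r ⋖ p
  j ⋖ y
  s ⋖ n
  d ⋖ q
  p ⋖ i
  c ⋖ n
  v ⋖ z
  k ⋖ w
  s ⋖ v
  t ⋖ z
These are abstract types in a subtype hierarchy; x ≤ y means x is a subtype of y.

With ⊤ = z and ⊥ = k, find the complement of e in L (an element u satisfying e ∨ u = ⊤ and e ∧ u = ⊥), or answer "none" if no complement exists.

For every candidate u, either e ∨ u ≠ z or e ∧ u ≠ k; no complement exists.

none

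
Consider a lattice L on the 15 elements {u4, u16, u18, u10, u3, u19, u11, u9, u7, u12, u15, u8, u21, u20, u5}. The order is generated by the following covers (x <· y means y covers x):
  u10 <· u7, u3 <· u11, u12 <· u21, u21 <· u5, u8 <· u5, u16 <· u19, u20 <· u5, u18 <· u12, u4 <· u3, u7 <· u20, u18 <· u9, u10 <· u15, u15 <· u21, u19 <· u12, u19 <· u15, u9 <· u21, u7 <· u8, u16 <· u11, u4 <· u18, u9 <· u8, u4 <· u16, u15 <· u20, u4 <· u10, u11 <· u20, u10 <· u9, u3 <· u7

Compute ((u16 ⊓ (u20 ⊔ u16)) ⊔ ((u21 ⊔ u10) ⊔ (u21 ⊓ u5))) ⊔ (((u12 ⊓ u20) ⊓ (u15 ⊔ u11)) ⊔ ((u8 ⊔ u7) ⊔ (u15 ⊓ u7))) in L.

u5

u20 ∨ u16 = u20
u16 ∧ u20 = u16
u21 ∨ u10 = u21
u21 ∧ u5 = u21
u21 ∨ u21 = u21
u16 ∨ u21 = u21
u12 ∧ u20 = u19
u15 ∨ u11 = u20
u19 ∧ u20 = u19
u8 ∨ u7 = u8
u15 ∧ u7 = u10
u8 ∨ u10 = u8
u19 ∨ u8 = u5
u21 ∨ u5 = u5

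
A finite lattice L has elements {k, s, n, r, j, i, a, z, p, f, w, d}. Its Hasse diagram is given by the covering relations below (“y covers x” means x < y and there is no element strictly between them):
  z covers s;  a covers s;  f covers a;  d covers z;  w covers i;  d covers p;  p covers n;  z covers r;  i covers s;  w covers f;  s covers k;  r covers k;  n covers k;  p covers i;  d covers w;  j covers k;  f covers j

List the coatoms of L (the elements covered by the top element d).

p, w, z

The coatoms are exactly the elements covered by d: p, w, z.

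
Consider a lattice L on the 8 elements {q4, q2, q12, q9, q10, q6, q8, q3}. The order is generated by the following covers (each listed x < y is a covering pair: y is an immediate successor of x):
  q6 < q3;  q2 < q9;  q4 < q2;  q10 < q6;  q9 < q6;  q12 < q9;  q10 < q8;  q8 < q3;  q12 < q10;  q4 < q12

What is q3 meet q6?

q6

Common lower bounds of {q3, q6}: q10, q12, q2, q4, q6, q9.
The greatest among these is q6.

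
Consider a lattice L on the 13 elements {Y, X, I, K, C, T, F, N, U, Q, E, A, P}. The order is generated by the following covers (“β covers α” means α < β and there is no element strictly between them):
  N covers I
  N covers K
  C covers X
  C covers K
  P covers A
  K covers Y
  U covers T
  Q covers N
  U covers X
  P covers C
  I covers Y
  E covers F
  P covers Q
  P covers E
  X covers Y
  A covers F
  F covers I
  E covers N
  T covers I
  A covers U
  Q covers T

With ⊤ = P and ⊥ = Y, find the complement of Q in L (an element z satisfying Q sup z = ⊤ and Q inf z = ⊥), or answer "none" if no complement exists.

X

Need z with Q ∨ z = P and Q ∧ z = Y.
Checking each element gives: X.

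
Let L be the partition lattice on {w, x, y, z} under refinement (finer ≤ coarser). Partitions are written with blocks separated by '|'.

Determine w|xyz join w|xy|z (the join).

w|xyz

The join of w|xyz and w|xy|z merges any blocks that overlap across the partitions, giving w|xyz.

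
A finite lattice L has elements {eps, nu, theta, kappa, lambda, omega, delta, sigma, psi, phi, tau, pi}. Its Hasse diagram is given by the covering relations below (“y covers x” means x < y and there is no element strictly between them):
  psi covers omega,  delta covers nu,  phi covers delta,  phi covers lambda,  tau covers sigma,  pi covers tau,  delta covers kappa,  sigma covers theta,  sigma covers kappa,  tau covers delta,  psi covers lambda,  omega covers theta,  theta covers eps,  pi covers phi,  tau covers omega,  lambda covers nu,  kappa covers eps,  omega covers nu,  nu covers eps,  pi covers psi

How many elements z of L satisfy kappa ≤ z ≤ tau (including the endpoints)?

4

The interval [kappa, tau] = {delta, kappa, sigma, tau}, which has 4 elements.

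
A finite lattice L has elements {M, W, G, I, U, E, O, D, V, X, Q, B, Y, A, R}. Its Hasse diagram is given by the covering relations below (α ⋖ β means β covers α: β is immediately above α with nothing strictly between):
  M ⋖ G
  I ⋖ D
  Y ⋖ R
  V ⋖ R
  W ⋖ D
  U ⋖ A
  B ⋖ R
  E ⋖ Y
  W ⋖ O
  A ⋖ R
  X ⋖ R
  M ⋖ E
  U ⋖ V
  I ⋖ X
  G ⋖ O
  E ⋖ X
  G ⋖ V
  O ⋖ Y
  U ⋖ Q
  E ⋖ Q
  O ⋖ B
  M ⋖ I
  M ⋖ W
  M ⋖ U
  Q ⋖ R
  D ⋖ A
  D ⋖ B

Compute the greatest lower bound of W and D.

Common lower bounds of {W, D}: M, W.
The greatest among these is W.

W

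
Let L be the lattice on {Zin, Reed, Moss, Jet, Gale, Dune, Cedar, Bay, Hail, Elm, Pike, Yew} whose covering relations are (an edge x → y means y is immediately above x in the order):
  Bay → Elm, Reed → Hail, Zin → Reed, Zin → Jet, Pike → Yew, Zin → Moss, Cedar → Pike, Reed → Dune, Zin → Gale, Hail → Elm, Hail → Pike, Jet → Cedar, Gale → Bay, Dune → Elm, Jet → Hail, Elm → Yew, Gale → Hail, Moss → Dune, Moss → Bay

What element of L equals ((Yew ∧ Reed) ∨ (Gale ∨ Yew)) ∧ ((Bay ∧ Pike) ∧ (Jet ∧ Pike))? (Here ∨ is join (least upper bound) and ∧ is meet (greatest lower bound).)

Zin

Yew ∧ Reed = Reed
Gale ∨ Yew = Yew
Reed ∨ Yew = Yew
Bay ∧ Pike = Gale
Jet ∧ Pike = Jet
Gale ∧ Jet = Zin
Yew ∧ Zin = Zin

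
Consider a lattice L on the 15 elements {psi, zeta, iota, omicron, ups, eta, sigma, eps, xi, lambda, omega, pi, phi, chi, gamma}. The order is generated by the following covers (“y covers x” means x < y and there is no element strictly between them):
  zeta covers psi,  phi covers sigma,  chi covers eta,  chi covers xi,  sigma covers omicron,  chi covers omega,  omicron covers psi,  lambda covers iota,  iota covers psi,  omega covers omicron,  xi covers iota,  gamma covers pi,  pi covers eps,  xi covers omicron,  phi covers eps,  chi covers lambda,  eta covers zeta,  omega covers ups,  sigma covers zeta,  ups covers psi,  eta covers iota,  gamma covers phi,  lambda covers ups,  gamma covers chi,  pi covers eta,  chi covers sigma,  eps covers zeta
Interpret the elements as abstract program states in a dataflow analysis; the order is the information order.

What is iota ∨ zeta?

Common upper bounds of {iota, zeta}: chi, eta, gamma, pi.
The least among these is eta.

eta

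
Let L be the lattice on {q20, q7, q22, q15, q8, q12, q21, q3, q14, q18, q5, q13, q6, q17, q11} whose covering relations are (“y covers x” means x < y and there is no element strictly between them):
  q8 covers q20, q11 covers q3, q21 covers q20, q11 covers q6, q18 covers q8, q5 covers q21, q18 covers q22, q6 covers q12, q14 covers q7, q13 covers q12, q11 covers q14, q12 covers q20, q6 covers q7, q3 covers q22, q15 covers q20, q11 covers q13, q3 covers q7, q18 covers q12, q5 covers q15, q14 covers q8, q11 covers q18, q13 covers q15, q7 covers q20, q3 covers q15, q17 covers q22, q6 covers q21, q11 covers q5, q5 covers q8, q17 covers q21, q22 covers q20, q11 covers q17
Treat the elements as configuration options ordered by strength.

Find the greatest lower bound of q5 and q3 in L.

q15

Common lower bounds of {q5, q3}: q15, q20.
The greatest among these is q15.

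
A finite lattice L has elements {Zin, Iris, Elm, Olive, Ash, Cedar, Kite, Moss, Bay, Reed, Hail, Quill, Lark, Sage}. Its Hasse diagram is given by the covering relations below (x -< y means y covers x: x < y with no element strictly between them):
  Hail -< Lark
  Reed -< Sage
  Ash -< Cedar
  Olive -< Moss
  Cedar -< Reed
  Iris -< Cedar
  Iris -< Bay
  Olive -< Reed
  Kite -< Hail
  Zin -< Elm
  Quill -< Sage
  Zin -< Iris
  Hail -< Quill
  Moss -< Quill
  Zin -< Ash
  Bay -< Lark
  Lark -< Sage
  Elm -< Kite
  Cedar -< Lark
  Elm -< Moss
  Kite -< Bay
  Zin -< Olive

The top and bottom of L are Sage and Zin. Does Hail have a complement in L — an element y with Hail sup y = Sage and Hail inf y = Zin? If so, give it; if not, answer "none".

Reed

Need y with Hail ∨ y = Sage and Hail ∧ y = Zin.
Checking each element gives: Reed.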